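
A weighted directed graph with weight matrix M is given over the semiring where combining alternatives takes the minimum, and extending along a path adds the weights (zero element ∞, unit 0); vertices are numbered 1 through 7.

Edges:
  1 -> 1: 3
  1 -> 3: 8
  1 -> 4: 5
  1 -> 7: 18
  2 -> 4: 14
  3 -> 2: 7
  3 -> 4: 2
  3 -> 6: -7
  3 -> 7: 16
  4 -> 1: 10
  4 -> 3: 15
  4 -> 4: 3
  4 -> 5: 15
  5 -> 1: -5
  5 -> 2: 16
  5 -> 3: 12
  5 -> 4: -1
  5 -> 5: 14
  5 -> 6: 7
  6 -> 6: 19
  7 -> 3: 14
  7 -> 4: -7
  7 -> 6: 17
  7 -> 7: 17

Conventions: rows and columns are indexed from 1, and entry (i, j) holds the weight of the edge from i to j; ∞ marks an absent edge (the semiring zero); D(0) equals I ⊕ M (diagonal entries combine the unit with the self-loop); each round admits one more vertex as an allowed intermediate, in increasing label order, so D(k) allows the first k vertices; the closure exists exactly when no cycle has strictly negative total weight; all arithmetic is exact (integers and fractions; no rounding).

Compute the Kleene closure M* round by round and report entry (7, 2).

D(0):
  [0, ∞, 8, 5, ∞, ∞, 18]
  [∞, 0, ∞, 14, ∞, ∞, ∞]
  [∞, 7, 0, 2, ∞, -7, 16]
  [10, ∞, 15, 0, 15, ∞, ∞]
  [-5, 16, 12, -1, 0, 7, ∞]
  [∞, ∞, ∞, ∞, ∞, 0, ∞]
  [∞, ∞, 14, -7, ∞, 17, 0]
D(1):
  [0, ∞, 8, 5, ∞, ∞, 18]
  [∞, 0, ∞, 14, ∞, ∞, ∞]
  [∞, 7, 0, 2, ∞, -7, 16]
  [10, ∞, 15, 0, 15, ∞, 28]
  [-5, 16, 3, -1, 0, 7, 13]
  [∞, ∞, ∞, ∞, ∞, 0, ∞]
  [∞, ∞, 14, -7, ∞, 17, 0]
D(2):
  [0, ∞, 8, 5, ∞, ∞, 18]
  [∞, 0, ∞, 14, ∞, ∞, ∞]
  [∞, 7, 0, 2, ∞, -7, 16]
  [10, ∞, 15, 0, 15, ∞, 28]
  [-5, 16, 3, -1, 0, 7, 13]
  [∞, ∞, ∞, ∞, ∞, 0, ∞]
  [∞, ∞, 14, -7, ∞, 17, 0]
D(3):
  [0, 15, 8, 5, ∞, 1, 18]
  [∞, 0, ∞, 14, ∞, ∞, ∞]
  [∞, 7, 0, 2, ∞, -7, 16]
  [10, 22, 15, 0, 15, 8, 28]
  [-5, 10, 3, -1, 0, -4, 13]
  [∞, ∞, ∞, ∞, ∞, 0, ∞]
  [∞, 21, 14, -7, ∞, 7, 0]
D(4):
  [0, 15, 8, 5, 20, 1, 18]
  [24, 0, 29, 14, 29, 22, 42]
  [12, 7, 0, 2, 17, -7, 16]
  [10, 22, 15, 0, 15, 8, 28]
  [-5, 10, 3, -1, 0, -4, 13]
  [∞, ∞, ∞, ∞, ∞, 0, ∞]
  [3, 15, 8, -7, 8, 1, 0]
D(5):
  [0, 15, 8, 5, 20, 1, 18]
  [24, 0, 29, 14, 29, 22, 42]
  [12, 7, 0, 2, 17, -7, 16]
  [10, 22, 15, 0, 15, 8, 28]
  [-5, 10, 3, -1, 0, -4, 13]
  [∞, ∞, ∞, ∞, ∞, 0, ∞]
  [3, 15, 8, -7, 8, 1, 0]
D(6):
  [0, 15, 8, 5, 20, 1, 18]
  [24, 0, 29, 14, 29, 22, 42]
  [12, 7, 0, 2, 17, -7, 16]
  [10, 22, 15, 0, 15, 8, 28]
  [-5, 10, 3, -1, 0, -4, 13]
  [∞, ∞, ∞, ∞, ∞, 0, ∞]
  [3, 15, 8, -7, 8, 1, 0]
D(7):
  [0, 15, 8, 5, 20, 1, 18]
  [24, 0, 29, 14, 29, 22, 42]
  [12, 7, 0, 2, 17, -7, 16]
  [10, 22, 15, 0, 15, 8, 28]
  [-5, 10, 3, -1, 0, -4, 13]
  [∞, ∞, ∞, ∞, ∞, 0, ∞]
  [3, 15, 8, -7, 8, 1, 0]
Answer: M*[7][2] = 15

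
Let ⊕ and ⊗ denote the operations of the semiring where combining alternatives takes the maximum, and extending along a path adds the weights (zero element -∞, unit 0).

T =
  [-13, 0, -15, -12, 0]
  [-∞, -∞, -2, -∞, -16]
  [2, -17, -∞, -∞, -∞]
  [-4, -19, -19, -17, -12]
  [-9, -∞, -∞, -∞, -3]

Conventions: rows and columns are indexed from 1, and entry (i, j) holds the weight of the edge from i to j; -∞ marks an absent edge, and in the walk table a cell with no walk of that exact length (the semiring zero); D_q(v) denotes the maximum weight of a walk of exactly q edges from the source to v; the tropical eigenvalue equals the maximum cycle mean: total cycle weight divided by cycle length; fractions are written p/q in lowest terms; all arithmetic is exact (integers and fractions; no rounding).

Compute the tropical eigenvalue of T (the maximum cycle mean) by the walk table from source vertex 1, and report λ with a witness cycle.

q=0: [0, -∞, -∞, -∞, -∞]
q=1: [-13, 0, -15, -12, 0]
q=2: [-9, -13, -2, -25, -3]
q=3: [0, -9, -15, -21, -6]
q=4: [-13, 0, -11, -12, 0]
q=5: [-9, -13, -2, -25, -3]
Optimal cycle mean attained by: cycle 1->2->3->1, total 0 + (-2) + 2, length 3.
Answer: λ = 0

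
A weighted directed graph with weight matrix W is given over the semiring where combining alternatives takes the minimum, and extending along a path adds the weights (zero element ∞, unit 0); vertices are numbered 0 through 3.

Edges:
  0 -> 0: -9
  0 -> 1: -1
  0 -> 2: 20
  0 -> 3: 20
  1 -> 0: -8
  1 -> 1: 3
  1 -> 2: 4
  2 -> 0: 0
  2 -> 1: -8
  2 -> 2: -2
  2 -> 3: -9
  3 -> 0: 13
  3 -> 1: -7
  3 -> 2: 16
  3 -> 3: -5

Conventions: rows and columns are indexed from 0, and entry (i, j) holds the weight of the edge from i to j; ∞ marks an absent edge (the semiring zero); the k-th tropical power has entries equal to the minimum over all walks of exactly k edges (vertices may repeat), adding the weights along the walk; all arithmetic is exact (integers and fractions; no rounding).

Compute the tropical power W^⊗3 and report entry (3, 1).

W^⊗2:
  [-18, -10, 3, 11]
  [-17, -9, 2, -5]
  [-16, -16, -4, -14]
  [-15, -12, -3, -10]
W^⊗3:
  [-27, -19, -6, -6]
  [-26, -18, -5, -10]
  [-25, -21, -12, -19]
  [-24, -17, -8, -15]
Key observation: the optimum is the walk 3->3->3->1, with weight (-5) + (-5) + (-7) = -17.
Optimal value attained by: walk 3->3->3->1.
Answer: (W^⊗3)[3][1] = -17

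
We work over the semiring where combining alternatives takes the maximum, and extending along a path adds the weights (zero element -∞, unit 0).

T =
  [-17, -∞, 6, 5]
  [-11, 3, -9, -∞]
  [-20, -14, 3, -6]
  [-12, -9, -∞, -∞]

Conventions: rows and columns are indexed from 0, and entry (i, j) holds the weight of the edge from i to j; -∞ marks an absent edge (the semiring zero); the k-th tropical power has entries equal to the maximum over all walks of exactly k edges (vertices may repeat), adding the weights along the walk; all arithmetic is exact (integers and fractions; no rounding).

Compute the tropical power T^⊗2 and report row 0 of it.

T^⊗2:
  [-7, -4, 9, 0]
  [-8, 6, -5, -6]
  [-17, -11, 6, -3]
  [-20, -6, -6, -7]
Answer: row 0 of T^⊗2 = [-7, -4, 9, 0]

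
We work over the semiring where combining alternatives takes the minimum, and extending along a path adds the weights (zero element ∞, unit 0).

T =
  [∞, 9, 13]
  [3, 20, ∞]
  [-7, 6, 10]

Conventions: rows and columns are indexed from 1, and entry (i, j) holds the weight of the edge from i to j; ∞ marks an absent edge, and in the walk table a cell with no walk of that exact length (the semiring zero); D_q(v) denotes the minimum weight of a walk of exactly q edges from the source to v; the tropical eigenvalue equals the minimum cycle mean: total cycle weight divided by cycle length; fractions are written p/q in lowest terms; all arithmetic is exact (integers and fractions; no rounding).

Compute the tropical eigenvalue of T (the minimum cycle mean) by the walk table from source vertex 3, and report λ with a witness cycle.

q=0: [∞, ∞, 0]
q=1: [-7, 6, 10]
q=2: [3, 2, 6]
q=3: [-1, 12, 16]
Optimal cycle mean attained by: cycle 1->3->1, total 13 + (-7), length 2.
Answer: λ = 3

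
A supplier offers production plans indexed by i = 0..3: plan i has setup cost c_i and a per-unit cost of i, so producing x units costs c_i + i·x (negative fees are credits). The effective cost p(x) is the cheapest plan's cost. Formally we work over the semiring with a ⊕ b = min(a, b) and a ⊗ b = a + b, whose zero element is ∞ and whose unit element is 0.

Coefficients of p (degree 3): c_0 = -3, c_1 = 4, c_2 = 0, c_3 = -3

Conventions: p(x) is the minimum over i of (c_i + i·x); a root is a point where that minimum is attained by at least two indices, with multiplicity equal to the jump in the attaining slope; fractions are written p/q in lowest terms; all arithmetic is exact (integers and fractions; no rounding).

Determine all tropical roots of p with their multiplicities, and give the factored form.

hull edge (i=0, c=-3) to (i=3, c=-3): slope 0, span 3
Factored form: p(x) = -3 ⊗ (x ⊕ 0) ⊗ (x ⊕ 0) ⊗ (x ⊕ 0)
Answer: roots = 0 (mult 3)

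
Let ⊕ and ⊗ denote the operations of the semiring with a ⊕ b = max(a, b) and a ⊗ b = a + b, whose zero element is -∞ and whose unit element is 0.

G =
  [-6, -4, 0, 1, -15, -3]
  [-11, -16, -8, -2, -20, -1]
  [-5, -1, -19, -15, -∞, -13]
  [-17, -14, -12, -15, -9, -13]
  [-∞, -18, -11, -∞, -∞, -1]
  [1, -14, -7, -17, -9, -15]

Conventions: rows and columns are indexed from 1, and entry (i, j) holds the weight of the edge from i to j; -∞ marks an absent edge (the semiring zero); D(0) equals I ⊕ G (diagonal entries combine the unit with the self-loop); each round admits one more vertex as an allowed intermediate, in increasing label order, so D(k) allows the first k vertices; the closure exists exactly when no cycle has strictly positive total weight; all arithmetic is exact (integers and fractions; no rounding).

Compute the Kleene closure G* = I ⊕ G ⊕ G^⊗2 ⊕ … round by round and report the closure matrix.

D(0):
  [0, -4, 0, 1, -15, -3]
  [-11, 0, -8, -2, -20, -1]
  [-5, -1, 0, -15, -∞, -13]
  [-17, -14, -12, 0, -9, -13]
  [-∞, -18, -11, -∞, 0, -1]
  [1, -14, -7, -17, -9, 0]
D(1):
  [0, -4, 0, 1, -15, -3]
  [-11, 0, -8, -2, -20, -1]
  [-5, -1, 0, -4, -20, -8]
  [-17, -14, -12, 0, -9, -13]
  [-∞, -18, -11, -∞, 0, -1]
  [1, -3, 1, 2, -9, 0]
D(2):
  [0, -4, 0, 1, -15, -3]
  [-11, 0, -8, -2, -20, -1]
  [-5, -1, 0, -3, -20, -2]
  [-17, -14, -12, 0, -9, -13]
  [-29, -18, -11, -20, 0, -1]
  [1, -3, 1, 2, -9, 0]
D(3):
  [0, -1, 0, 1, -15, -2]
  [-11, 0, -8, -2, -20, -1]
  [-5, -1, 0, -3, -20, -2]
  [-17, -13, -12, 0, -9, -13]
  [-16, -12, -11, -14, 0, -1]
  [1, 0, 1, 2, -9, 0]
D(4):
  [0, -1, 0, 1, -8, -2]
  [-11, 0, -8, -2, -11, -1]
  [-5, -1, 0, -3, -12, -2]
  [-17, -13, -12, 0, -9, -13]
  [-16, -12, -11, -14, 0, -1]
  [1, 0, 1, 2, -7, 0]
D(5):
  [0, -1, 0, 1, -8, -2]
  [-11, 0, -8, -2, -11, -1]
  [-5, -1, 0, -3, -12, -2]
  [-17, -13, -12, 0, -9, -10]
  [-16, -12, -11, -14, 0, -1]
  [1, 0, 1, 2, -7, 0]
D(6):
  [0, -1, 0, 1, -8, -2]
  [0, 0, 0, 1, -8, -1]
  [-1, -1, 0, 0, -9, -2]
  [-9, -10, -9, 0, -9, -10]
  [0, -1, 0, 1, 0, -1]
  [1, 0, 1, 2, -7, 0]
Answer: G* = [[0, -1, 0, 1, -8, -2], [0, 0, 0, 1, -8, -1], [-1, -1, 0, 0, -9, -2], [-9, -10, -9, 0, -9, -10], [0, -1, 0, 1, 0, -1], [1, 0, 1, 2, -7, 0]]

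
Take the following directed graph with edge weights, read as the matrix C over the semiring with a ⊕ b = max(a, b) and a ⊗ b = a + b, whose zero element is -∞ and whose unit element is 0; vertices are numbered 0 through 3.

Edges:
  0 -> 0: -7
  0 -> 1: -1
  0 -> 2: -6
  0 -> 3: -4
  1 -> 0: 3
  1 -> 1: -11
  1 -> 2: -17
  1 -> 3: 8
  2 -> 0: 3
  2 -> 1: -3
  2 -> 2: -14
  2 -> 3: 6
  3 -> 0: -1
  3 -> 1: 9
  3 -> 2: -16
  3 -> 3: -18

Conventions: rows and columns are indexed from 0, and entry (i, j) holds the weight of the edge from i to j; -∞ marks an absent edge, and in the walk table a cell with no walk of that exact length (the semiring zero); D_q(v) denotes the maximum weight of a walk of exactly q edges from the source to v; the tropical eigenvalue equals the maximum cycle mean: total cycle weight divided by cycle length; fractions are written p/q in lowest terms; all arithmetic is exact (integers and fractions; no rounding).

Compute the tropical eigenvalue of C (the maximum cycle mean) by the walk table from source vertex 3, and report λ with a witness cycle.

q=0: [-∞, -∞, -∞, 0]
q=1: [-1, 9, -16, -18]
q=2: [12, -2, -7, 17]
q=3: [16, 26, 6, 8]
q=4: [29, 17, 10, 34]
Optimal cycle mean attained by: cycle 1->3->1, total 8 + 9, length 2.
Answer: λ = 17/2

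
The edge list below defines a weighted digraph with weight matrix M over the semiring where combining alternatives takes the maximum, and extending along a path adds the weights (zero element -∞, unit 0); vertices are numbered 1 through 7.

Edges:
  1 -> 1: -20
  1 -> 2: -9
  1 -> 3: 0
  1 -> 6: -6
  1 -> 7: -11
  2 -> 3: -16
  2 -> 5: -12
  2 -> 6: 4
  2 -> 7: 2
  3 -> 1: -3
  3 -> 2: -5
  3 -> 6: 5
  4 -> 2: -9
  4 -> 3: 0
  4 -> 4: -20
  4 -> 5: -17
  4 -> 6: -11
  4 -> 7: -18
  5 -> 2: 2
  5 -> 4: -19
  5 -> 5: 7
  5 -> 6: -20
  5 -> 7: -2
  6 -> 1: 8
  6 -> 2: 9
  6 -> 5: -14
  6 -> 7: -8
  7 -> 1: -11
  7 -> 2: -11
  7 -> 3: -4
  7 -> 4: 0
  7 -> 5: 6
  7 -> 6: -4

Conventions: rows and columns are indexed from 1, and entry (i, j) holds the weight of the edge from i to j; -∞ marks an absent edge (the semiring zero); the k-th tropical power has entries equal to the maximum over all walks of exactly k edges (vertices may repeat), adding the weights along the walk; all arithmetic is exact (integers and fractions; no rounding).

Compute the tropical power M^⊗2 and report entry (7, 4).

M^⊗2:
  [2, 3, -15, -11, -5, 5, -7]
  [12, 13, -2, 2, 8, -2, -4]
  [13, 14, -3, -∞, -9, -1, -3]
  [-3, -2, -20, -18, -10, 5, -7]
  [-12, 9, -6, -2, 14, 6, 5]
  [-12, -1, 8, -8, -2, 13, 11]
  [4, 8, 0, -13, 13, 1, 4]
Key observation: the optimum is the walk 7->5->4, with weight 6 + (-19) = -13.
Optimal value attained by: walk 7->5->4.
Answer: (M^⊗2)[7][4] = -13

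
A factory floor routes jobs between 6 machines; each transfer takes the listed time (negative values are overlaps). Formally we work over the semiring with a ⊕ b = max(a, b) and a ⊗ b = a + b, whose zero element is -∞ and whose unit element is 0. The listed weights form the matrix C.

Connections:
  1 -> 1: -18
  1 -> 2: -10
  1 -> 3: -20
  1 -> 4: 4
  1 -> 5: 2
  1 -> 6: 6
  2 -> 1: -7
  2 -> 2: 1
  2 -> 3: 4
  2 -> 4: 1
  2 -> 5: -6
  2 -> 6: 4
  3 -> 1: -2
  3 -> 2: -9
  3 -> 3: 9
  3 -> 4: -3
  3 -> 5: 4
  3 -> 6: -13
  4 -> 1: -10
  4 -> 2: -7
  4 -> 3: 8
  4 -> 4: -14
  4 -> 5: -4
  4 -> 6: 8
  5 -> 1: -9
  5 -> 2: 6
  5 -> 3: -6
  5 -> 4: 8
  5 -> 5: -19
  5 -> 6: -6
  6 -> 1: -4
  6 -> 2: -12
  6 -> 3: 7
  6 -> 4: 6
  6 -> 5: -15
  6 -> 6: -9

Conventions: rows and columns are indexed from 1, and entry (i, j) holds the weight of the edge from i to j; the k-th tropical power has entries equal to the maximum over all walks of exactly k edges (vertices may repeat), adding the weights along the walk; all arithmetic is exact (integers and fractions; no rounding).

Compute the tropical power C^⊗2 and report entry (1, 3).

C^⊗2:
  [2, 8, 13, 12, 0, 12]
  [2, 2, 13, 10, 8, 9]
  [7, 10, 18, 12, 13, 5]
  [6, 2, 17, 14, 12, -1]
  [-1, 7, 16, 7, 4, 16]
  [5, -1, 16, 4, 11, 14]
Key observation: the optimum is the walk 1->6->3, with weight 6 + 7 = 13.
Optimal value attained by: walk 1->6->3.
Answer: (C^⊗2)[1][3] = 13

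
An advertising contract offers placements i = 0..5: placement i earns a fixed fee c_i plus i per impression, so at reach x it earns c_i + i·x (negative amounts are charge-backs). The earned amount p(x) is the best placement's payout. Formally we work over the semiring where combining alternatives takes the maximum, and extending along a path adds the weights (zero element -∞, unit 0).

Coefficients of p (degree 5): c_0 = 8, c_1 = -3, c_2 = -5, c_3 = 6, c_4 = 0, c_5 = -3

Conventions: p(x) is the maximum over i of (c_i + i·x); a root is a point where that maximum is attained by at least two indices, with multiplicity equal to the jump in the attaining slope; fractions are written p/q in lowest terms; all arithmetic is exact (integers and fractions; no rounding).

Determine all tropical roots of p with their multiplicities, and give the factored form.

hull edge (i=0, c=8) to (i=3, c=6): slope -2/3, span 3
hull edge (i=3, c=6) to (i=5, c=-3): slope -9/2, span 2
Factored form: p(x) = -3 ⊗ (x ⊕ 2/3) ⊗ (x ⊕ 2/3) ⊗ (x ⊕ 2/3) ⊗ (x ⊕ 9/2) ⊗ (x ⊕ 9/2)
Answer: roots = 2/3 (mult 3), 9/2 (mult 2)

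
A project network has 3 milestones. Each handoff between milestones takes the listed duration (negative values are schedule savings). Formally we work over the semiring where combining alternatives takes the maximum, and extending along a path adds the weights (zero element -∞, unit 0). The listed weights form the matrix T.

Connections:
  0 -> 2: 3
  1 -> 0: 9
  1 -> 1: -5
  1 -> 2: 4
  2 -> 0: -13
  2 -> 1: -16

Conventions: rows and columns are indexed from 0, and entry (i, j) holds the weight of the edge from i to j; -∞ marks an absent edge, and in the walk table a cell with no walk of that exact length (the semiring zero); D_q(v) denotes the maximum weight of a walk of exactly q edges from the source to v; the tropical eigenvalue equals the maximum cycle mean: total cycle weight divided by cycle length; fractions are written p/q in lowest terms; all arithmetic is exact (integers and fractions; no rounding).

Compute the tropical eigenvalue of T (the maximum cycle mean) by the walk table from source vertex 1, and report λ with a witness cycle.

q=0: [-∞, 0, -∞]
q=1: [9, -5, 4]
q=2: [4, -10, 12]
q=3: [-1, -4, 7]
Optimal cycle mean attained by: cycle 0->2->1->0, total 3 + (-16) + 9, length 3.
Answer: λ = -4/3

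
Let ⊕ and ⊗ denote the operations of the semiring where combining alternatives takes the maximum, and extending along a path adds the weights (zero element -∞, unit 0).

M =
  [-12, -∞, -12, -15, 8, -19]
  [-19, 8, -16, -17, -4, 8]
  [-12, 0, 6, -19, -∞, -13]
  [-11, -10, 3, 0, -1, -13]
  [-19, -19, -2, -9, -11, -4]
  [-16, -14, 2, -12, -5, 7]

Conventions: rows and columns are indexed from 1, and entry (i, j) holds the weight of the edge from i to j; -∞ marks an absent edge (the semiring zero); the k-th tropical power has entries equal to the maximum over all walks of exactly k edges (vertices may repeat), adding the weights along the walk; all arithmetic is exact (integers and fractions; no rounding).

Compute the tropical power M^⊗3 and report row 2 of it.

M^⊗2:
  [-11, -11, 6, -1, -3, 4]
  [-8, 16, 10, -4, 4, 16]
  [-6, 8, 12, -13, -4, 8]
  [-9, 3, 9, 0, -1, -2]
  [-14, -2, 4, -9, -9, 3]
  [-9, 2, 9, -5, 2, 14]
M^⊗3:
  [-6, 6, 12, -1, -1, 11]
  [0, 24, 18, 4, 12, 24]
  [0, 16, 18, -4, 4, 16]
  [-3, 11, 15, 0, -1, 11]
  [-8, 6, 10, -9, -2, 10]
  [-2, 10, 16, 2, 9, 21]
Answer: row 2 of M^⊗3 = [0, 24, 18, 4, 12, 24]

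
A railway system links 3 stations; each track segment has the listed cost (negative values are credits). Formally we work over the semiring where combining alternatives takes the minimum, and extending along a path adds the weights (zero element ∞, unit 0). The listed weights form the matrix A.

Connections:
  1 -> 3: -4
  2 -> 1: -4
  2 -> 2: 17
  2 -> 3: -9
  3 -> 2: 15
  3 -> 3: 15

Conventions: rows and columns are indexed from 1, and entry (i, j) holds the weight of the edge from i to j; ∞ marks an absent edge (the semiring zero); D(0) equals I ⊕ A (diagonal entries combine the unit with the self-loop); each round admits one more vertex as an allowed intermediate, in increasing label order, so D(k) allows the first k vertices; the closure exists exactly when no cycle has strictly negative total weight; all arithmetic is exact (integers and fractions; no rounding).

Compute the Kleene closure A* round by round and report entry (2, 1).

D(0):
  [0, ∞, -4]
  [-4, 0, -9]
  [∞, 15, 0]
D(1):
  [0, ∞, -4]
  [-4, 0, -9]
  [∞, 15, 0]
D(2):
  [0, ∞, -4]
  [-4, 0, -9]
  [11, 15, 0]
D(3):
  [0, 11, -4]
  [-4, 0, -9]
  [11, 15, 0]
Answer: A*[2][1] = -4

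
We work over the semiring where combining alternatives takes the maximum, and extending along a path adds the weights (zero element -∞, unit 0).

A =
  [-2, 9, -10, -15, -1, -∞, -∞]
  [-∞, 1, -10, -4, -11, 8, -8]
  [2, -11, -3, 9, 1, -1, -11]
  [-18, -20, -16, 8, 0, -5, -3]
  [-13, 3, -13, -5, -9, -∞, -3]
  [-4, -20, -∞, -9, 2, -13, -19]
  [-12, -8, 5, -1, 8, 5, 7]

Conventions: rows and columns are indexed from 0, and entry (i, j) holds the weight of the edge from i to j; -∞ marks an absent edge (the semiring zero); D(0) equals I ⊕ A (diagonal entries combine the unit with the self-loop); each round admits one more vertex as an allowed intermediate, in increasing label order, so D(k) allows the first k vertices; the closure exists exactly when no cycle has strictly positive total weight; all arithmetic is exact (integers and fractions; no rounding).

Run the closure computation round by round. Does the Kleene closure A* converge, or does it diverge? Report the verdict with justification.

Detection: at round 0, diagonal entry (1, 1) turns strictly positive.
Key observation: the cycle 1->1 has total weight 1, which is strictly positive.
Answer: DIVERGES — positive cycle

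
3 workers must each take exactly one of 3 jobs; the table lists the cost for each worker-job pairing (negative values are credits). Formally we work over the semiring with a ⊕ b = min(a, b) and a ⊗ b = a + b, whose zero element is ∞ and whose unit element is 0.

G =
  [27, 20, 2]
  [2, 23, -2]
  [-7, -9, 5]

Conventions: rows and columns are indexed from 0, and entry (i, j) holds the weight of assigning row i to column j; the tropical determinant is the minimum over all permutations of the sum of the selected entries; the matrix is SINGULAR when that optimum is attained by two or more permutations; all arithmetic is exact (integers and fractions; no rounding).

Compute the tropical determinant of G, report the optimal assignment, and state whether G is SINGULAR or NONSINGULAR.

σ = (0, 1, 2): 27 + 23 + 5 = 55
σ = (0, 2, 1): 27 + (-2) + (-9) = 16
σ = (1, 0, 2): 20 + 2 + 5 = 27
σ = (1, 2, 0): 20 + (-2) + (-7) = 11
σ = (2, 0, 1): 2 + 2 + (-9) = -5
σ = (2, 1, 0): 2 + 23 + (-7) = 18
Optimal value attained by: σ = (2, 0, 1).
Answer: det⊕(G) = -5; verdict: NONSINGULAR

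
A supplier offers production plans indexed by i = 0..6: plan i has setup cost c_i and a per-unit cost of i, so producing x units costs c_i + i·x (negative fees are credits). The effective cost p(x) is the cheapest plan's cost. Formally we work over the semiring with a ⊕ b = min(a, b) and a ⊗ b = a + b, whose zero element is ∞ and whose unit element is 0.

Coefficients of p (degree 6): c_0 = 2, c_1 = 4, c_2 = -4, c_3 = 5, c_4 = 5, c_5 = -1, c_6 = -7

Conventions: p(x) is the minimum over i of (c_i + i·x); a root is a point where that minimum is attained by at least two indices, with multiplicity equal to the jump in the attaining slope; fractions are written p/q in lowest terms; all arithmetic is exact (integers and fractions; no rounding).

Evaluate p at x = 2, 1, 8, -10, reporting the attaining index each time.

p(2) = min(2+0·2=2, 4+1·2=6, -4+2·2=0, 5+3·2=11, 5+4·2=13, -1+5·2=9, -7+6·2=5) = 0 (attained by i=2)
p(1) = min(2+0·1=2, 4+1·1=5, -4+2·1=-2, 5+3·1=8, 5+4·1=9, -1+5·1=4, -7+6·1=-1) = -2 (attained by i=2)
p(8) = min(2+0·8=2, 4+1·8=12, -4+2·8=12, 5+3·8=29, 5+4·8=37, -1+5·8=39, -7+6·8=41) = 2 (attained by i=0)
p(-10) = min(2+0·(-10)=2, 4+1·(-10)=-6, -4+2·(-10)=-24, 5+3·(-10)=-25, 5+4·(-10)=-35, -1+5·(-10)=-51, -7+6·(-10)=-67) = -67 (attained by i=6)
Answer: p(2) = 0; p(1) = -2; p(8) = 2; p(-10) = -67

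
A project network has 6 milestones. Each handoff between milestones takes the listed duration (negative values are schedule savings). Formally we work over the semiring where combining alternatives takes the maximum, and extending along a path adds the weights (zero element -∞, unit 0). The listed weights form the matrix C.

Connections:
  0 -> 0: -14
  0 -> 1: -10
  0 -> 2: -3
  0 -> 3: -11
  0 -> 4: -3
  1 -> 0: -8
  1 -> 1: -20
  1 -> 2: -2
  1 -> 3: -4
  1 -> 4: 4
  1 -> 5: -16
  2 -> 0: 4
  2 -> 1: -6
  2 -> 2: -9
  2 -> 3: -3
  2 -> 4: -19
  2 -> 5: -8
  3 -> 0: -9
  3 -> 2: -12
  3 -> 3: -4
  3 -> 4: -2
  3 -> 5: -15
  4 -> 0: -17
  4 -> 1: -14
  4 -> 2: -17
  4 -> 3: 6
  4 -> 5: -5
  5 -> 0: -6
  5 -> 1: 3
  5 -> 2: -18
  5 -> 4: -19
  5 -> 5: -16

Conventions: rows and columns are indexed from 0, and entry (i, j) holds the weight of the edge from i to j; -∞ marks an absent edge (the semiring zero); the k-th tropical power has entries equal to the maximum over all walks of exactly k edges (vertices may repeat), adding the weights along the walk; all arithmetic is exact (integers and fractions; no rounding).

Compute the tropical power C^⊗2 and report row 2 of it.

C^⊗2:
  [1, -9, -12, 3, -6, -8]
  [2, -8, -11, 10, -6, -1]
  [-5, -5, 1, -7, 1, -17]
  [-8, -12, -12, 4, -6, -7]
  [-3, -2, -6, 2, 4, -9]
  [-5, -13, 1, -1, 7, -13]
Answer: row 2 of C^⊗2 = [-5, -5, 1, -7, 1, -17]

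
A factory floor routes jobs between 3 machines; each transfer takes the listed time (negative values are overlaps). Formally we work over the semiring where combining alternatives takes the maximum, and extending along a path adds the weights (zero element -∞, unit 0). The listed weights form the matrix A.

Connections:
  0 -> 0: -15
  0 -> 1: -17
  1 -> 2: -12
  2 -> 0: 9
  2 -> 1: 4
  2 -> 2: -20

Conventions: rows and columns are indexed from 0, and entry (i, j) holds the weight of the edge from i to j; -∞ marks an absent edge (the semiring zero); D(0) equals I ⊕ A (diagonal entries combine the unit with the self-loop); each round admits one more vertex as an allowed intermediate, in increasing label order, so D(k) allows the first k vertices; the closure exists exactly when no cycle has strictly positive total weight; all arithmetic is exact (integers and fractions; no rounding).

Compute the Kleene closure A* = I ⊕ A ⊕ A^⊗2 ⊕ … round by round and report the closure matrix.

D(0):
  [0, -17, -∞]
  [-∞, 0, -12]
  [9, 4, 0]
D(1):
  [0, -17, -∞]
  [-∞, 0, -12]
  [9, 4, 0]
D(2):
  [0, -17, -29]
  [-∞, 0, -12]
  [9, 4, 0]
D(3):
  [0, -17, -29]
  [-3, 0, -12]
  [9, 4, 0]
Answer: A* = [[0, -17, -29], [-3, 0, -12], [9, 4, 0]]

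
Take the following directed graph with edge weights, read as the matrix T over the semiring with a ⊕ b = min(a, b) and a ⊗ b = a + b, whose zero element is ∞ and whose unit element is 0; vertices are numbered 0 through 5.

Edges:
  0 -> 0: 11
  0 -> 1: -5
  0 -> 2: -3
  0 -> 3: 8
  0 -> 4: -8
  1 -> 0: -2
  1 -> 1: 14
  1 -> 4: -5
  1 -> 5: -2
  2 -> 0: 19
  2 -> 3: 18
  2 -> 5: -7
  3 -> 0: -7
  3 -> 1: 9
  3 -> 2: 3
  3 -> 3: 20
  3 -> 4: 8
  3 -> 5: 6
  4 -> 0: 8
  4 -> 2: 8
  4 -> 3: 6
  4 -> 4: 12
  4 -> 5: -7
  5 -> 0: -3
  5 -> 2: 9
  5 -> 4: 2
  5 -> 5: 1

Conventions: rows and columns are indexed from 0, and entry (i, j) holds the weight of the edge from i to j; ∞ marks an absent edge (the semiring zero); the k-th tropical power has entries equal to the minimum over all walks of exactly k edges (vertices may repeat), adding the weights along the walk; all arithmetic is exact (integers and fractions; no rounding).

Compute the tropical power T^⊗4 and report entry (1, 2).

T^⊗2:
  [-7, 6, 0, -2, -10, -15]
  [-5, -7, -5, 1, -10, -12]
  [-10, 14, 2, 27, -5, -6]
  [3, -12, -10, 1, -15, -4]
  [-10, 3, 2, 16, -5, -6]
  [-2, -8, -6, 5, -11, -5]
T^⊗3:
  [-18, -12, -10, -4, -15, -17]
  [-15, -10, -8, -4, -13, -17]
  [-9, -15, -13, -2, -18, -12]
  [-14, -2, -7, -9, -17, -22]
  [-9, -15, -13, -2, -18, -12]
  [-10, -7, -5, -5, -13, -18]
T^⊗4:
  [-20, -23, -21, -10, -26, -22]
  [-20, -20, -18, -7, -23, -20]
  [-17, -14, -12, -12, -20, -25]
  [-25, -19, -17, -11, -22, -24]
  [-17, -14, -12, -12, -20, -25]
  [-21, -15, -13, -7, -18, -20]
Key observation: the optimum is the walk 1->4->5->0->2, with weight (-5) + (-7) + (-3) + (-3) = -18.
Optimal value attained by: walk 1->4->5->0->2.
Answer: (T^⊗4)[1][2] = -18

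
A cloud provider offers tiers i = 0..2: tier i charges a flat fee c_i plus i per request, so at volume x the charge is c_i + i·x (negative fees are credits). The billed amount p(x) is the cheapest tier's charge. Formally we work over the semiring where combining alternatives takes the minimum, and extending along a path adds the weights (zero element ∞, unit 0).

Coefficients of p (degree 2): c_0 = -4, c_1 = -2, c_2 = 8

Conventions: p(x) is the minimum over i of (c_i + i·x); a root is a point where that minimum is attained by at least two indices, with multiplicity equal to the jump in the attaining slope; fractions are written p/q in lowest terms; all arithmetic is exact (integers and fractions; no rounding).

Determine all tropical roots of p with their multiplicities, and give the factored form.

hull edge (i=0, c=-4) to (i=1, c=-2): slope 2, span 1
hull edge (i=1, c=-2) to (i=2, c=8): slope 10, span 1
Factored form: p(x) = 8 ⊗ (x ⊕ (-10)) ⊗ (x ⊕ (-2))
Answer: roots = -10 (mult 1), -2 (mult 1)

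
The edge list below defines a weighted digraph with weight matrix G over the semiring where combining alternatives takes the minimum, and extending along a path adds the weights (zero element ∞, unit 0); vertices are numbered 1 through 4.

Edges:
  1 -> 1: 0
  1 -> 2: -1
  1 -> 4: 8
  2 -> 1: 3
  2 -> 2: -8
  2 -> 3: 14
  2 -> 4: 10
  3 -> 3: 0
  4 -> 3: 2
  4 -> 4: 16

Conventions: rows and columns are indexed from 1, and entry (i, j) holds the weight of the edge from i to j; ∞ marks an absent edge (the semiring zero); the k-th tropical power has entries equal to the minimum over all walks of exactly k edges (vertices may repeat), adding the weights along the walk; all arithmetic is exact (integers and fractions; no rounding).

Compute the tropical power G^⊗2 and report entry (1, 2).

G^⊗2:
  [0, -9, 10, 8]
  [-5, -16, 6, 2]
  [∞, ∞, 0, ∞]
  [∞, ∞, 2, 32]
Key observation: the optimum is the walk 1->2->2, with weight (-1) + (-8) = -9.
Optimal value attained by: walk 1->2->2.
Answer: (G^⊗2)[1][2] = -9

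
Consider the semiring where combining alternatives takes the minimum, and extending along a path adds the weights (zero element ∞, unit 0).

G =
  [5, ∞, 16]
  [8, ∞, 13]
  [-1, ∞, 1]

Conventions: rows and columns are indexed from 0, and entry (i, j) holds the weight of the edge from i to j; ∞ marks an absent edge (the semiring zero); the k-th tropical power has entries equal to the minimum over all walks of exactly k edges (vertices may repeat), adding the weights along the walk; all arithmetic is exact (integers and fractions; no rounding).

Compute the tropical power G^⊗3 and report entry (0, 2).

G^⊗2:
  [10, ∞, 17]
  [12, ∞, 14]
  [0, ∞, 2]
G^⊗3:
  [15, ∞, 18]
  [13, ∞, 15]
  [1, ∞, 3]
Key observation: the optimum is the walk 0->2->2->2, with weight 16 + 1 + 1 = 18.
Optimal value attained by: walk 0->2->2->2.
Answer: (G^⊗3)[0][2] = 18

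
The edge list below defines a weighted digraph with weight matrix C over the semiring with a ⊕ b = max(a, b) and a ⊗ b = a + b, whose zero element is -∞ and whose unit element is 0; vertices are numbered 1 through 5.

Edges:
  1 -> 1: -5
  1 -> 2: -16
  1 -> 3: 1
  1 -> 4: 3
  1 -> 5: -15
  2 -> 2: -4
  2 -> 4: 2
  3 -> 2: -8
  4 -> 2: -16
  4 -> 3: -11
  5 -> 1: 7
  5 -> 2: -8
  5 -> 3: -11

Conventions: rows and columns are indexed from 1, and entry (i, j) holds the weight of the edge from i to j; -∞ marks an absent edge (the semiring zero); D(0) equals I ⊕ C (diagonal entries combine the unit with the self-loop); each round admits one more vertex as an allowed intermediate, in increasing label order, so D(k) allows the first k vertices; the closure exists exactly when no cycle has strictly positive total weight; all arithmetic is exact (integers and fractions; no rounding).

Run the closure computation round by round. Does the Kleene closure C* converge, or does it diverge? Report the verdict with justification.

D(0):
  [0, -16, 1, 3, -15]
  [-∞, 0, -∞, 2, -∞]
  [-∞, -8, 0, -∞, -∞]
  [-∞, -16, -11, 0, -∞]
  [7, -8, -11, -∞, 0]
D(1):
  [0, -16, 1, 3, -15]
  [-∞, 0, -∞, 2, -∞]
  [-∞, -8, 0, -∞, -∞]
  [-∞, -16, -11, 0, -∞]
  [7, -8, 8, 10, 0]
D(2):
  [0, -16, 1, 3, -15]
  [-∞, 0, -∞, 2, -∞]
  [-∞, -8, 0, -6, -∞]
  [-∞, -16, -11, 0, -∞]
  [7, -8, 8, 10, 0]
D(3):
  [0, -7, 1, 3, -15]
  [-∞, 0, -∞, 2, -∞]
  [-∞, -8, 0, -6, -∞]
  [-∞, -16, -11, 0, -∞]
  [7, 0, 8, 10, 0]
D(4):
  [0, -7, 1, 3, -15]
  [-∞, 0, -9, 2, -∞]
  [-∞, -8, 0, -6, -∞]
  [-∞, -16, -11, 0, -∞]
  [7, 0, 8, 10, 0]
D(5):
  [0, -7, 1, 3, -15]
  [-∞, 0, -9, 2, -∞]
  [-∞, -8, 0, -6, -∞]
  [-∞, -16, -11, 0, -∞]
  [7, 0, 8, 10, 0]
Key observation: every diagonal entry stays at the unit through all rounds, so no improving cycle exists.
Answer: CONVERGES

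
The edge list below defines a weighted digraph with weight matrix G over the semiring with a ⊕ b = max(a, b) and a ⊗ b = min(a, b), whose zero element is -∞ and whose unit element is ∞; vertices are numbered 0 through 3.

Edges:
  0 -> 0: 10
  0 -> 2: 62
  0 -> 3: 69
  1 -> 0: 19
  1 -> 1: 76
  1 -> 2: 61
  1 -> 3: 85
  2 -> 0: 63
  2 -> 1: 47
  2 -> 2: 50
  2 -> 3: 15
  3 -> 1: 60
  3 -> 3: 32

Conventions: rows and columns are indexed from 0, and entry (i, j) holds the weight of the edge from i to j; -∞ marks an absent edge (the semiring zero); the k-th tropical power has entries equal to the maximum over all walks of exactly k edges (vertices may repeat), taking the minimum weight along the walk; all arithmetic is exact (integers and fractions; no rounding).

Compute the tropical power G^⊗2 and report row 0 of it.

G^⊗2:
  [62, 60, 50, 32]
  [61, 76, 61, 76]
  [50, 47, 62, 63]
  [19, 60, 60, 60]
Answer: row 0 of G^⊗2 = [62, 60, 50, 32]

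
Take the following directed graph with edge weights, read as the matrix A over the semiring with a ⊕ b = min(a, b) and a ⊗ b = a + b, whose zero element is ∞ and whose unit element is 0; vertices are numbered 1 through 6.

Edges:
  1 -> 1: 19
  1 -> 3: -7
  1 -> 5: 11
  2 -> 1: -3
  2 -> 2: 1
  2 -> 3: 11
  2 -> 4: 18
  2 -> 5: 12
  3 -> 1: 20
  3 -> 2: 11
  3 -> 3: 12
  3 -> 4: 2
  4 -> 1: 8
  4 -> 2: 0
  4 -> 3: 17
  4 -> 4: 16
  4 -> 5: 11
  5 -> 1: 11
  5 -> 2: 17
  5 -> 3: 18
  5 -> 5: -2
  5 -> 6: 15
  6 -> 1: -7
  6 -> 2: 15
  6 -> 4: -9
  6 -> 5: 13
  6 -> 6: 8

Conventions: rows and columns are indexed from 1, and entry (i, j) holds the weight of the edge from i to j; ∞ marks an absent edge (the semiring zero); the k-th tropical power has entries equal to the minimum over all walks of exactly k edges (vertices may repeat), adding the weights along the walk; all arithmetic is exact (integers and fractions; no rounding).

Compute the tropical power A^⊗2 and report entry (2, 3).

A^⊗2:
  [13, 4, 5, -5, 9, 26]
  [-2, 2, -10, 13, 8, 27]
  [8, 2, 13, 14, 13, ∞]
  [-3, 1, 1, 18, 9, 26]
  [8, 15, 4, 6, -4, 13]
  [-1, -9, -14, -1, 2, 16]
Key observation: the optimum is the walk 2->1->3, with weight (-3) + (-7) = -10.
Optimal value attained by: walk 2->1->3.
Answer: (A^⊗2)[2][3] = -10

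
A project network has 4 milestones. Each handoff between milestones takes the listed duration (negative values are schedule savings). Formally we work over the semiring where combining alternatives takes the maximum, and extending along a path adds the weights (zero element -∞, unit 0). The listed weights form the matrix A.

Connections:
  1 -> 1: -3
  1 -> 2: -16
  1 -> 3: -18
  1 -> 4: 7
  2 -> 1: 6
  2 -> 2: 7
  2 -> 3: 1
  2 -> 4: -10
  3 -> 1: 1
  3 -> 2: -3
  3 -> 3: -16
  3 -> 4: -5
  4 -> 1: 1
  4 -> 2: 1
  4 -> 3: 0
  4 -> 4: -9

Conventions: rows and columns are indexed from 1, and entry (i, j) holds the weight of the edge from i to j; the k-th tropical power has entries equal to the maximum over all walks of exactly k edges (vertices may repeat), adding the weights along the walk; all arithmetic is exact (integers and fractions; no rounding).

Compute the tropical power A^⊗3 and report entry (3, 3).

A^⊗2:
  [8, 8, 7, 4]
  [13, 14, 8, 13]
  [3, 4, -2, 8]
  [7, 8, 2, 8]
A^⊗3:
  [14, 15, 9, 15]
  [20, 21, 15, 20]
  [10, 11, 8, 10]
  [14, 15, 9, 14]
Key observation: the optimum is the walk 3->1->4->3, with weight 1 + 7 + 0 = 8.
Optimal value attained by: walk 3->1->4->3.
Answer: (A^⊗3)[3][3] = 8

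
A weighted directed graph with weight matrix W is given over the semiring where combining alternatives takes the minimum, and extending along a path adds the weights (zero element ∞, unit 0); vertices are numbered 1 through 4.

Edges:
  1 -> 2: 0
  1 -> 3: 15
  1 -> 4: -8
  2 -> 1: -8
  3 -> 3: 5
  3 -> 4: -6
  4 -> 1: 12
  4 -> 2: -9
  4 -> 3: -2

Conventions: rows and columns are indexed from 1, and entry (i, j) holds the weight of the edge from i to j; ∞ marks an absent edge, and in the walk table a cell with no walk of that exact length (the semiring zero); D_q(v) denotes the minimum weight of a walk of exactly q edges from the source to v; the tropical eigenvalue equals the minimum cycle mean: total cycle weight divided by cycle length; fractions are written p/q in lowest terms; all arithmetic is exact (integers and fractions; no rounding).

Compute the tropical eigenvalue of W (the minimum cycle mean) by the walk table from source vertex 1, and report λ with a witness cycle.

q=0: [0, ∞, ∞, ∞]
q=1: [∞, 0, 15, -8]
q=2: [-8, -17, -10, 9]
q=3: [-25, -8, -5, -16]
q=4: [-16, -25, -18, -33]
Optimal cycle mean attained by: cycle 1->4->2->1, total (-8) + (-9) + (-8), length 3.
Answer: λ = -25/3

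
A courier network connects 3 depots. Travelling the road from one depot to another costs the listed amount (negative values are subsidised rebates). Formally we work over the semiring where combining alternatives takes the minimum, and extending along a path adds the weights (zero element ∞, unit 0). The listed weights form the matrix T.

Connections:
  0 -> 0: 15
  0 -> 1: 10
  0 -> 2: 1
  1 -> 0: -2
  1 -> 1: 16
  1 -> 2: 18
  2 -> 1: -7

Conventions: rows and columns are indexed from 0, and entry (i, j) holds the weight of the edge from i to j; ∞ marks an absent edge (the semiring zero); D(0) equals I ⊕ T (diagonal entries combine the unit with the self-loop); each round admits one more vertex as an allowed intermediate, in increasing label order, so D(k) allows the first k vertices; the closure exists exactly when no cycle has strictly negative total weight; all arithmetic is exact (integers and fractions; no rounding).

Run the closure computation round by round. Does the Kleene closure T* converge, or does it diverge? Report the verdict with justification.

D(0):
  [0, 10, 1]
  [-2, 0, 18]
  [∞, -7, 0]
D(1):
  [0, 10, 1]
  [-2, 0, -1]
  [∞, -7, 0]
Detection: at round 2, diagonal entry (2, 2) turns strictly negative.
Key observation: the cycle 2->1->0->2 has total weight (-7) + (-2) + 1, which is strictly negative.
Answer: DIVERGES — negative cycle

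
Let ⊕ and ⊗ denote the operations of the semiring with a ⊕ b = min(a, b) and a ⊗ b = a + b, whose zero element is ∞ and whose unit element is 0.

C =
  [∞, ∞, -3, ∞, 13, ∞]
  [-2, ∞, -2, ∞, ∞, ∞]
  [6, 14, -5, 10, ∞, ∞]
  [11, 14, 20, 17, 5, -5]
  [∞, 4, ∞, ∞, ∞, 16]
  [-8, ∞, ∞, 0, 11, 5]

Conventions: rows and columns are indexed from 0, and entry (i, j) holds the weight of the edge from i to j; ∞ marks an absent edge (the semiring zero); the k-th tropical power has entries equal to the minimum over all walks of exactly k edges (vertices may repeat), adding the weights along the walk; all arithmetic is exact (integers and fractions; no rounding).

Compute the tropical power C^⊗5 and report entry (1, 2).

C^⊗2:
  [3, 11, -8, 7, ∞, 29]
  [4, 12, -7, 8, 11, ∞]
  [1, 9, -10, 5, 15, 5]
  [-13, 9, 8, -5, 6, 0]
  [2, ∞, 2, 16, 27, 21]
  [-3, 14, -11, 5, 5, -5]
C^⊗3:
  [-2, 6, -13, 2, 12, 2]
  [-1, 7, -12, 3, 13, 3]
  [-4, 4, -15, 0, 10, 0]
  [-8, 9, -16, 0, 0, -10]
  [8, 16, -3, 12, 15, 11]
  [-13, 3, -16, -5, 6, 0]
C^⊗4:
  [-7, 1, -18, -3, 7, -3]
  [-6, 2, -17, -2, 8, -2]
  [-9, -1, -20, -5, 5, -5]
  [-18, -2, -21, -10, 1, -5]
  [3, 11, -8, 7, 17, 7]
  [-10, -2, -21, -6, 0, -10]
C^⊗5:
  [-12, -4, -23, -8, 2, -8]
  [-11, -3, -22, -7, 3, -7]
  [-14, -6, -25, -10, 0, -10]
  [-15, -7, -26, -11, -5, -15]
  [-2, 6, -13, 2, 12, 2]
  [-18, -7, -26, -11, -1, -11]
Key observation: the optimum is the walk 1->2->2->2->2->2, with weight (-2) + (-5) + (-5) + (-5) + (-5) = -22.
Optimal value attained by: walk 1->2->2->2->2->2.
Answer: (C^⊗5)[1][2] = -22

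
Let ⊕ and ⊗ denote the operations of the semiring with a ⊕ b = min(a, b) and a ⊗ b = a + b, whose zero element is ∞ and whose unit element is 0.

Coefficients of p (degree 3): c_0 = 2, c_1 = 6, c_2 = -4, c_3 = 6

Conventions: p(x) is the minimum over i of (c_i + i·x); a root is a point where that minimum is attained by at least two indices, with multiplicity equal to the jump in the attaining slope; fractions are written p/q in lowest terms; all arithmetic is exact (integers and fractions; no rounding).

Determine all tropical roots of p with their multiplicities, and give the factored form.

hull edge (i=0, c=2) to (i=2, c=-4): slope -3, span 2
hull edge (i=2, c=-4) to (i=3, c=6): slope 10, span 1
Factored form: p(x) = 6 ⊗ (x ⊕ (-10)) ⊗ (x ⊕ 3) ⊗ (x ⊕ 3)
Answer: roots = -10 (mult 1), 3 (mult 2)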